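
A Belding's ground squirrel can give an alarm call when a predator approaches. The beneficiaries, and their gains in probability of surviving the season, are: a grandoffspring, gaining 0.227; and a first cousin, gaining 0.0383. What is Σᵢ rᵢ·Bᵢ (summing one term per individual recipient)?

0.0615375

r to a grandoffspring = 0.25 (two parent–offspring links: r = (1/2)^2 = 1/4).
r to a first cousin = 1/8 (first cousins share one grandparent pair — two paths of length 4: r = 2·(1/2)^4 = 1/8).
Summing one r·B term per recipient: 1·0.25·0.227 + 1·0.125·0.0383 = 0.0615375.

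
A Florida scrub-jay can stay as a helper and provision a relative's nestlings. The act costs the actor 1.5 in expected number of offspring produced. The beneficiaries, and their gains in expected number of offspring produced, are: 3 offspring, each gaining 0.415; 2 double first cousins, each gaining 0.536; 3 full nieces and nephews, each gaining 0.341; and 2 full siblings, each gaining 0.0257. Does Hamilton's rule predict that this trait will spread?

Hamilton's rule: the trait is favored when the sum of r·B over every recipient exceeds the actor's cost C.
r to an offspring = 1/2 (one parent–offspring link: r = (1/2)^1 = 1/2).
r to a double first cousin = 1/4 (double first cousins share both grandparent pairs — four paths of length 4: r = 4·(1/2)^4 = 1/4).
r to a full niece or nephew = 0.25 (full aunt/uncle↔niece/nephew: two paths of length 3 through the shared grandparent pair: r = 2·(1/2)^3 = 1/4).
r to a full sibling = 0.5 (full sibs share both parents — two paths of length 2: r = 2·(1/2)^2 = 1/2).
Summing one r·B term per recipient: 3·0.5·0.415 + 2·0.25·0.536 + 3·0.25·0.341 + 2·0.5·0.0257 = 1.17195.
1.17195 < 1.5: the indirect benefit is less than the cost.

No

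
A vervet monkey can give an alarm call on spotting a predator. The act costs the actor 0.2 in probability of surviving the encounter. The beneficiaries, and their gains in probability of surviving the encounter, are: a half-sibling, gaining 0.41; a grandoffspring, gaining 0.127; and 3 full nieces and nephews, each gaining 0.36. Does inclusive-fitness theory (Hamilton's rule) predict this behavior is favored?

Hamilton's rule: the trait is favored when the sum of r·B over every recipient exceeds the actor's cost C.
r to a half-sibling = 0.25 (half-sibs share one parent — one path of length 2: r = (1/2)^2 = 1/4).
r to a grandoffspring = 0.25 (two parent–offspring links: r = (1/2)^2 = 1/4).
r to a full niece or nephew = 1/4 (full aunt/uncle↔niece/nephew: two paths of length 3 through the shared grandparent pair: r = 2·(1/2)^3 = 1/4).
Summing one r·B term per recipient: 1·0.25·0.41 + 1·0.25·0.127 + 3·0.25·0.36 = 0.40425.
0.40425 > 0.2: the indirect benefit exceeds the cost.

Yes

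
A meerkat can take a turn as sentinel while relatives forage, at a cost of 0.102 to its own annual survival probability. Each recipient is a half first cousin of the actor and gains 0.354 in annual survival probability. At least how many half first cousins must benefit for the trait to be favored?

5

r to a half first cousin = 0.0625 (half first cousins share one grandparent — one path of length 4: r = (1/2)^4 = 1/16).
Hamilton's rule: n·r·B > C  ⇒  n > C/(r·B) = 0.102/(0.0625·0.354) = 4.61.
The smallest integer exceeding 4.61 is 5.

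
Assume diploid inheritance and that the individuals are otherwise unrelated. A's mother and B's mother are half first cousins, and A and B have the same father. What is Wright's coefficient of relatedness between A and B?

0.265625

Wright's path rule: contributions from independent ancestry routes add.
A and B are related in two ways: half second cousins through their mothers (r = 1/64) and half-sibs through their shared father (r = 1/4).
r = 1/64 + 1/4 = 17/64 = 0.265625.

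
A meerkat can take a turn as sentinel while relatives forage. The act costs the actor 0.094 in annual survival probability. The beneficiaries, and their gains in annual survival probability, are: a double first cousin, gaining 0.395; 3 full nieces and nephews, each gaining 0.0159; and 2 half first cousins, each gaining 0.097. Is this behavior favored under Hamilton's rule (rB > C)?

Yes

Hamilton's rule: the trait is favored when the sum of r·B over every recipient exceeds the actor's cost C.
r to a double first cousin = 1/4 (double first cousins share both grandparent pairs — four paths of length 4: r = 4·(1/2)^4 = 1/4).
r to a full niece or nephew = 1/4 (full aunt/uncle↔niece/nephew: two paths of length 3 through the shared grandparent pair: r = 2·(1/2)^3 = 1/4).
r to a half first cousin = 1/16 (half first cousins share one grandparent — one path of length 4: r = (1/2)^4 = 1/16).
Summing one r·B term per recipient: 1·0.25·0.395 + 3·0.25·0.0159 + 2·0.0625·0.097 = 0.1228.
0.1228 > 0.094: the indirect benefit exceeds the cost.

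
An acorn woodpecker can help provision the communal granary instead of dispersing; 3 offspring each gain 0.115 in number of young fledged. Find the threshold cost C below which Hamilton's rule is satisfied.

0.1725

r to an offspring = 0.5 (one parent–offspring link: r = (1/2)^1 = 1/2).
Hamilton's rule: n·r·B > C, so the trait is favored while C < n·r·B = 3·0.5·0.115 = 0.1725.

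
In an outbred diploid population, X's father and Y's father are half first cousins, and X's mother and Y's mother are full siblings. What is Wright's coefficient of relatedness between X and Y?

With two independent routes of shared ancestry, r is the sum of the two contributions.
X and Y are related in two ways: half second cousins through their fathers (r = 1/64) and first cousins through their mothers (r = 1/8).
r = 1/64 + 1/8 = 0.140625.

0.140625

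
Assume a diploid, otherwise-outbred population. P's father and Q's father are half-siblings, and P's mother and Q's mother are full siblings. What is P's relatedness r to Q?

Relatedness sums over independent paths through distinct common ancestors.
P and Q are related in two ways: half first cousins through their fathers (r = 1/16) and first cousins through their mothers (r = 1/8).
r = 1/16 + 1/8 = 3/16 = 0.1875.

0.1875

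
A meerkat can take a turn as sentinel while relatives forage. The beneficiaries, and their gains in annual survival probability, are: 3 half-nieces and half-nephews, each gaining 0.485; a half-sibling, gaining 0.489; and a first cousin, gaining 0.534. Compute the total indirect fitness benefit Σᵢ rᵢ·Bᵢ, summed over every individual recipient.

r to a half-niece or half-nephew = 0.125 (half-aunt/uncle↔niece/nephew: one path of length 3: r = (1/2)^3 = 1/8).
r to a half-sibling = 0.25 (half-sibs share one parent — one path of length 2: r = (1/2)^2 = 1/4).
r to a first cousin = 0.125 (first cousins share one grandparent pair — two paths of length 4: r = 2·(1/2)^4 = 1/8).
Summing one r·B term per recipient: 3·0.125·0.485 + 1·0.25·0.489 + 1·0.125·0.534 = 0.370875.

0.370875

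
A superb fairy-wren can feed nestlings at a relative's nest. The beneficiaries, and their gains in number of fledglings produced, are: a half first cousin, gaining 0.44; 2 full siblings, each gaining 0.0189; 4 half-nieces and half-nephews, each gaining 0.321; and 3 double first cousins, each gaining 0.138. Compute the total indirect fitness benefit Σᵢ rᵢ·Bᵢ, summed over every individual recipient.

r to a half first cousin = 1/16 (half first cousins share one grandparent — one path of length 4: r = (1/2)^4 = 1/16).
r to a full sibling = 0.5 (full sibs share both parents — two paths of length 2: r = 2·(1/2)^2 = 1/2).
r to a half-niece or half-nephew = 1/8 (half-aunt/uncle↔niece/nephew: one path of length 3: r = (1/2)^3 = 1/8).
r to a double first cousin = 0.25 (double first cousins share both grandparent pairs — four paths of length 4: r = 4·(1/2)^4 = 1/4).
Summing one r·B term per recipient: 1·0.0625·0.44 + 2·0.5·0.0189 + 4·0.125·0.321 + 3·0.25·0.138 = 0.3104.

0.3104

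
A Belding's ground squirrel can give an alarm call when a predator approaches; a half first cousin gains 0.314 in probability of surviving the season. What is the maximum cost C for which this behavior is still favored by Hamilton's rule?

r to a half first cousin = 1/16 (half first cousins share one grandparent — one path of length 4: r = (1/2)^4 = 1/16).
Hamilton's rule: n·r·B > C, so the trait is favored while C < n·r·B = 1·0.0625·0.314 = 0.019625.

0.019625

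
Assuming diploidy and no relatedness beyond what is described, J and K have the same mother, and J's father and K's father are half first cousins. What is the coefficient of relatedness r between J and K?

With two independent routes of shared ancestry, r is the sum of the two contributions.
J and K are related in two ways: half-sibs through their shared mother (r = 1/4) and half second cousins through their fathers (r = 1/64).
r = 1/4 + 1/64 = 17/64 = 0.265625.

0.265625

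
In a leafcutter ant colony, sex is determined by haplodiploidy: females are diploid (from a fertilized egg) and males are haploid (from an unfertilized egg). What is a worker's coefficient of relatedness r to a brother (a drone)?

Her haploid brother carries none of their father's genes and a random half of their mother's genome; that half matches the maternal half of her own genome with probability 1/2: r = 1/2 · 1/2 = 1/4.

0.25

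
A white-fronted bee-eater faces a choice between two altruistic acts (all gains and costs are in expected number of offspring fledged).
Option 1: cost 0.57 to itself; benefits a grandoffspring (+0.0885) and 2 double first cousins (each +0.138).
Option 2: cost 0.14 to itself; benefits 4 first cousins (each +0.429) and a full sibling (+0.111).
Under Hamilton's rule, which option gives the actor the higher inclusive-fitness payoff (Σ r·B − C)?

Option 2

Option 1: r to a grandoffspring = 0.25.
Option 1: r to a double first cousin = 0.25.
Option 1: Σ r·B − C = (1·0.25·0.0885 + 2·0.25·0.138) − 0.57 = -0.478875.
Option 2: r to a first cousin = 0.125.
Option 2: r to a full sibling = 0.5.
Option 2: Σ r·B − C = (4·0.125·0.429 + 1·0.5·0.111) − 0.14 = 0.13.
Option 2 has the higher net inclusive-fitness payoff.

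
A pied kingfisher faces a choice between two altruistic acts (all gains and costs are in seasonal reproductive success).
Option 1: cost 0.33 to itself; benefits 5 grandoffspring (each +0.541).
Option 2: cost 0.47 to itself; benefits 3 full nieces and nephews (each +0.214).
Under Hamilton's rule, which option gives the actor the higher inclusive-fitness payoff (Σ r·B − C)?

Option 1: r to a grandoffspring = 0.25.
Option 1: Σ r·B − C = (5·0.25·0.541) − 0.33 = 0.34625.
Option 2: r to a full niece or nephew = 0.25.
Option 2: Σ r·B − C = (3·0.25·0.214) − 0.47 = -0.3095.
Option 1 has the higher net inclusive-fitness payoff.

Option 1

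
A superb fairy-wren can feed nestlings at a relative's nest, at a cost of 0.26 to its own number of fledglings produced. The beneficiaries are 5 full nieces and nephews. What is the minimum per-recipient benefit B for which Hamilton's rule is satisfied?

0.208

r to a full niece or nephew = 0.25 (full aunt/uncle↔niece/nephew: two paths of length 3 through the shared grandparent pair: r = 2·(1/2)^3 = 1/4).
Hamilton's rule with n recipients of equal r: n·r·B > C, so B > C/(n·r) = 0.26/(5·0.25) = 0.208.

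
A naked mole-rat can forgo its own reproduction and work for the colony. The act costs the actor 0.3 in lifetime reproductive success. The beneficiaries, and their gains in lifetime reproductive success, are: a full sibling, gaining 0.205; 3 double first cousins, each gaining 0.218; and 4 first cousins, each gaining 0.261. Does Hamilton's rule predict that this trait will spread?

Yes

Hamilton's rule: the trait is favored when the sum of r·B over every recipient exceeds the actor's cost C.
r to a full sibling = 0.5 (full sibs share both parents — two paths of length 2: r = 2·(1/2)^2 = 1/2).
r to a double first cousin = 0.25 (double first cousins share both grandparent pairs — four paths of length 4: r = 4·(1/2)^4 = 1/4).
r to a first cousin = 1/8 (first cousins share one grandparent pair — two paths of length 4: r = 2·(1/2)^4 = 1/8).
Summing one r·B term per recipient: 1·0.5·0.205 + 3·0.25·0.218 + 4·0.125·0.261 = 0.3965.
0.3965 > 0.3: the indirect benefit exceeds the cost.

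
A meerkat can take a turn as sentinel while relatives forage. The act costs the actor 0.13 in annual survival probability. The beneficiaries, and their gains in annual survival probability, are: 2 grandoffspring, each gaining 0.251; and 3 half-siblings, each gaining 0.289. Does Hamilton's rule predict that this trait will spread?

Hamilton's rule: the trait is favored when the sum of r·B over every recipient exceeds the actor's cost C.
r to a grandoffspring = 0.25 (two parent–offspring links: r = (1/2)^2 = 1/4).
r to a half-sibling = 1/4 (half-sibs share one parent — one path of length 2: r = (1/2)^2 = 1/4).
Summing one r·B term per recipient: 2·0.25·0.251 + 3·0.25·0.289 = 0.34225.
0.34225 > 0.13: the indirect benefit exceeds the cost.

Yes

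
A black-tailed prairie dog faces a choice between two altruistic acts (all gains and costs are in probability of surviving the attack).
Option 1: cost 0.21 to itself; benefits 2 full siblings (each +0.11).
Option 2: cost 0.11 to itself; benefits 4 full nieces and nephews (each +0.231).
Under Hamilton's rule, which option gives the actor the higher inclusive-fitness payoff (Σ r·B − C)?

Option 2

Option 1: r to a full sibling = 0.5.
Option 1: Σ r·B − C = (2·0.5·0.11) − 0.21 = -0.1.
Option 2: r to a full niece or nephew = 0.25.
Option 2: Σ r·B − C = (4·0.25·0.231) − 0.11 = 0.121.
Option 2 has the higher net inclusive-fitness payoff.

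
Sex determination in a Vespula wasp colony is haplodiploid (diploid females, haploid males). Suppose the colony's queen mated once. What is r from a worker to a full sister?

0.75

Haplodiploid full sisters inherit their father's entire haploid genome identically (contributing 1/2) and on average half of their mother's contribution (1/2 · 1/2 = 1/4); r = 1/2 + 1/4 = 3/4.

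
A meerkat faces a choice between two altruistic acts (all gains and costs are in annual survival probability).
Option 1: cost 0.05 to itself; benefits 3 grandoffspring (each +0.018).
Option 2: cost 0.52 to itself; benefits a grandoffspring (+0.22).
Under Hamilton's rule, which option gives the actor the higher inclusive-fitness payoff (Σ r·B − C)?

Option 1: r to a grandoffspring = 0.25.
Option 1: Σ r·B − C = (3·0.25·0.018) − 0.05 = -0.0365.
Option 2: r to a grandoffspring = 0.25.
Option 2: Σ r·B − C = (1·0.25·0.22) − 0.52 = -0.465.
Option 1 has the higher net inclusive-fitness payoff.

Option 1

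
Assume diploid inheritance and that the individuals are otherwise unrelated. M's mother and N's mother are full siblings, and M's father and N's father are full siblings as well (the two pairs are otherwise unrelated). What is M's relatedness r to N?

Wright's path rule: contributions from independent ancestry routes add.
M and N are related in two ways: first cousins through their mothers (r = 1/8) and first cousins through their fathers (r = 1/8) — i.e. double first cousins.
r = 1/8 + 1/8 = 0.25.

0.25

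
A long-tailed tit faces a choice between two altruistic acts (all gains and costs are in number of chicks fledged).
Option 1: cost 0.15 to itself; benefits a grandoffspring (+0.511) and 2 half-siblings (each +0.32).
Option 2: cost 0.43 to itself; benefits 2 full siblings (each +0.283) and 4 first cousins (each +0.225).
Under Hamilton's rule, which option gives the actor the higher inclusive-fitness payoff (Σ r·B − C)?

Option 1: r to a grandoffspring = 0.25.
Option 1: r to a half-sibling = 0.25.
Option 1: Σ r·B − C = (1·0.25·0.511 + 2·0.25·0.32) − 0.15 = 0.13775.
Option 2: r to a full sibling = 0.5.
Option 2: r to a first cousin = 0.125.
Option 2: Σ r·B − C = (2·0.5·0.283 + 4·0.125·0.225) − 0.43 = -0.0345.
Option 1 has the higher net inclusive-fitness payoff.

Option 1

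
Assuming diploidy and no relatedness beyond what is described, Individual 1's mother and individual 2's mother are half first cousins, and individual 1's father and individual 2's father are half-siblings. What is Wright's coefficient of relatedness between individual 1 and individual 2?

With two independent routes of shared ancestry, r is the sum of the two contributions.
Individual 1 and individual 2 are related in two ways: half second cousins through their mothers (r = 1/64) and half first cousins through their fathers (r = 1/16).
r = 1/64 + 1/16 = 0.078125.

0.078125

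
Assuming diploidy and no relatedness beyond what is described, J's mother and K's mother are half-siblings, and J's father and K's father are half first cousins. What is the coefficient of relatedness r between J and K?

0.078125

Independent pedigree routes through distinct common ancestors add.
J and K are related in two ways: half first cousins through their mothers (r = 1/16) and half second cousins through their fathers (r = 1/64).
r = 1/16 + 1/64 = 5/64 = 0.078125.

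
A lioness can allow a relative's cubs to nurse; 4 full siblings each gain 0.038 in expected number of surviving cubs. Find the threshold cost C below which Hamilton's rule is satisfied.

0.076

r to a full sibling = 0.5 (full sibs share both parents — two paths of length 2: r = 2·(1/2)^2 = 1/2).
Hamilton's rule: n·r·B > C, so the trait is favored while C < n·r·B = 4·0.5·0.038 = 0.076.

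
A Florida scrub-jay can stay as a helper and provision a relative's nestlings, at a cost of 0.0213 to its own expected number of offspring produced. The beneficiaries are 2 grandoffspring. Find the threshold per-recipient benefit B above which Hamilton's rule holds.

r to a grandoffspring = 1/4 (two parent–offspring links: r = (1/2)^2 = 1/4).
Hamilton's rule with n recipients of equal r: n·r·B > C, so B > C/(n·r) = 0.0213/(2·0.25) = 0.0426.

0.0426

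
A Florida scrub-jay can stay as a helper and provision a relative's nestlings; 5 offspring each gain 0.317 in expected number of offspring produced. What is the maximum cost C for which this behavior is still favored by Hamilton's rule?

0.7925

r to an offspring = 1/2 (one parent–offspring link: r = (1/2)^1 = 1/2).
Hamilton's rule: n·r·B > C, so the trait is favored while C < n·r·B = 5·0.5·0.317 = 0.7925.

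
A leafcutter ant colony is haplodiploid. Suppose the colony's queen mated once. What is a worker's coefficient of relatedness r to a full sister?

Haplodiploid full sisters inherit their father's entire haploid genome identically (contributing 1/2) and on average half of their mother's contribution (1/2 · 1/2 = 1/4); r = 1/2 + 1/4 = 3/4.

0.75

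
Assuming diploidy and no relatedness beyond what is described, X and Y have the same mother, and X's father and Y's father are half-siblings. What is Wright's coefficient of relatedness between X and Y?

Wright's path rule: contributions from independent ancestry routes add.
X and Y are related in two ways: half-sibs through their shared mother (r = 1/4) and half first cousins through their fathers (r = 1/16).
r = 1/4 + 1/16 = 5/16 = 0.3125.

0.3125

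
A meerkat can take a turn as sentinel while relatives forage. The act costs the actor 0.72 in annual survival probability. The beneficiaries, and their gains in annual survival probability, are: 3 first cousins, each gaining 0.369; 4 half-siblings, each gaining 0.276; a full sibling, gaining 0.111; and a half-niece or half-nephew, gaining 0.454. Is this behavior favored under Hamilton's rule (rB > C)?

Hamilton's rule: the trait is favored when the sum of r·B over every recipient exceeds the actor's cost C.
r to a first cousin = 1/8 (first cousins share one grandparent pair — two paths of length 4: r = 2·(1/2)^4 = 1/8).
r to a half-sibling = 0.25 (half-sibs share one parent — one path of length 2: r = (1/2)^2 = 1/4).
r to a full sibling = 1/2 (full sibs share both parents — two paths of length 2: r = 2·(1/2)^2 = 1/2).
r to a half-niece or half-nephew = 1/8 (half-aunt/uncle↔niece/nephew: one path of length 3: r = (1/2)^3 = 1/8).
Summing one r·B term per recipient: 3·0.125·0.369 + 4·0.25·0.276 + 1·0.5·0.111 + 1·0.125·0.454 = 0.526625.
0.526625 < 0.72: the indirect benefit is less than the cost.

No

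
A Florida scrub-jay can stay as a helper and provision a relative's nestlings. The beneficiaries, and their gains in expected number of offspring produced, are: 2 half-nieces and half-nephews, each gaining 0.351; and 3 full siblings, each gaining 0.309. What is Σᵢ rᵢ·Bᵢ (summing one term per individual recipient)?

0.55125

r to a half-niece or half-nephew = 0.125 (half-aunt/uncle↔niece/nephew: one path of length 3: r = (1/2)^3 = 1/8).
r to a full sibling = 0.5 (full sibs share both parents — two paths of length 2: r = 2·(1/2)^2 = 1/2).
Summing one r·B term per recipient: 2·0.125·0.351 + 3·0.5·0.309 = 0.55125.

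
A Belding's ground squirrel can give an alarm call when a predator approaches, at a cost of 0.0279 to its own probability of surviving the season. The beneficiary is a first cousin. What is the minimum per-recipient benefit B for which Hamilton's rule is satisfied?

r to a first cousin = 1/8 (first cousins share one grandparent pair — two paths of length 4: r = 2·(1/2)^4 = 1/8).
Hamilton's rule with n recipients of equal r: n·r·B > C, so B > C/(n·r) = 0.0279/(1·0.125) = 0.2232.

0.2232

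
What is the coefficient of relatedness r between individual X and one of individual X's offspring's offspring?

0.25

Each parent–offspring link contributes a factor of 1/2, and independent paths through distinct common ancestors add.
Two parent–offspring links: r = (1/2)^2 = 1/4.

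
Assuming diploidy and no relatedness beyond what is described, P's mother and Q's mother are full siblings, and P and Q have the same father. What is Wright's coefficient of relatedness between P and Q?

0.375

With two independent routes of shared ancestry, r is the sum of the two contributions.
P and Q are related in two ways: first cousins through their mothers (r = 1/8) and half-sibs through their shared father (r = 1/4).
r = 1/8 + 1/4 = 0.375.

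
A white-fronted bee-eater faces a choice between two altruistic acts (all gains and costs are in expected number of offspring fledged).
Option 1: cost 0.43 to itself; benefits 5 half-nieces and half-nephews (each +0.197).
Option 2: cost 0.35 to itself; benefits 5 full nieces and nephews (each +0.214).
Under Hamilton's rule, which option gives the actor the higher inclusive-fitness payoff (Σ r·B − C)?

Option 2

Option 1: r to a half-niece or half-nephew = 0.125.
Option 1: Σ r·B − C = (5·0.125·0.197) − 0.43 = -0.306875.
Option 2: r to a full niece or nephew = 0.25.
Option 2: Σ r·B − C = (5·0.25·0.214) − 0.35 = -0.0825.
Option 2 has the higher net inclusive-fitness payoff.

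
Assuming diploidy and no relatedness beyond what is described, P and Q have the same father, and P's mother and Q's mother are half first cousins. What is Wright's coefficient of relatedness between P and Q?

Wright's path rule: contributions from independent ancestry routes add.
P and Q are related in two ways: half-sibs through their shared father (r = 1/4) and half second cousins through their mothers (r = 1/64).
r = 1/4 + 1/64 = 17/64 = 0.265625.

0.265625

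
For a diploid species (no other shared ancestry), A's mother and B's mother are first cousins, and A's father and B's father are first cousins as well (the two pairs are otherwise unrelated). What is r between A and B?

0.0625

Wright's path rule: contributions from independent ancestry routes add.
A and B are related in two ways: second cousins through their mothers (r = 1/32) and second cousins through their fathers (r = 1/32).
r = 1/32 + 1/32 = 0.0625.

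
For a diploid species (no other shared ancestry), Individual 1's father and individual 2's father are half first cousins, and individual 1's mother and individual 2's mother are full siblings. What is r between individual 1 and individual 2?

0.140625

Independent pedigree routes through distinct common ancestors add.
Individual 1 and individual 2 are related in two ways: half second cousins through their fathers (r = 1/64) and first cousins through their mothers (r = 1/8).
r = 1/64 + 1/8 = 9/64 = 0.140625.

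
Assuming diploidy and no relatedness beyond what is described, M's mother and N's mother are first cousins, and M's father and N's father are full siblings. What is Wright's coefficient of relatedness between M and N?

Wright's path rule: contributions from independent ancestry routes add.
M and N are related in two ways: second cousins through their mothers (r = 1/32) and first cousins through their fathers (r = 1/8).
r = 1/32 + 1/8 = 5/32 = 0.15625.

0.15625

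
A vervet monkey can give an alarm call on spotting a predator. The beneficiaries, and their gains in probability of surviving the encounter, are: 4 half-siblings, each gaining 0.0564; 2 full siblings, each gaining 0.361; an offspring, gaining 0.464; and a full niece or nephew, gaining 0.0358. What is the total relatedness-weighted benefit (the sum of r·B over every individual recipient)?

r to a half-sibling = 0.25 (half-sibs share one parent — one path of length 2: r = (1/2)^2 = 1/4).
r to a full sibling = 0.5 (full sibs share both parents — two paths of length 2: r = 2·(1/2)^2 = 1/2).
r to an offspring = 1/2 (one parent–offspring link: r = (1/2)^1 = 1/2).
r to a full niece or nephew = 0.25 (full aunt/uncle↔niece/nephew: two paths of length 3 through the shared grandparent pair: r = 2·(1/2)^3 = 1/4).
Summing one r·B term per recipient: 4·0.25·0.0564 + 2·0.5·0.361 + 1·0.5·0.464 + 1·0.25·0.0358 = 0.65835.

0.65835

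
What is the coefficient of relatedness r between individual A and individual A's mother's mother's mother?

Each parent–offspring link contributes a factor of 1/2, and independent paths through distinct common ancestors add.
Three parent–offspring links: r = (1/2)^3 = 1/8.

0.125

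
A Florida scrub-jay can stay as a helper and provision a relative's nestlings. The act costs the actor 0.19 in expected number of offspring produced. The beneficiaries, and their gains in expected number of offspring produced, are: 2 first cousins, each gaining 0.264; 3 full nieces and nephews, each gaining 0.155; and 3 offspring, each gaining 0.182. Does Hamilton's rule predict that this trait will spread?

Yes

Hamilton's rule: the trait is favored when the sum of r·B over every recipient exceeds the actor's cost C.
r to a first cousin = 0.125 (first cousins share one grandparent pair — two paths of length 4: r = 2·(1/2)^4 = 1/8).
r to a full niece or nephew = 0.25 (full aunt/uncle↔niece/nephew: two paths of length 3 through the shared grandparent pair: r = 2·(1/2)^3 = 1/4).
r to an offspring = 1/2 (one parent–offspring link: r = (1/2)^1 = 1/2).
Summing one r·B term per recipient: 2·0.125·0.264 + 3·0.25·0.155 + 3·0.5·0.182 = 0.45525.
0.45525 > 0.19: the indirect benefit exceeds the cost.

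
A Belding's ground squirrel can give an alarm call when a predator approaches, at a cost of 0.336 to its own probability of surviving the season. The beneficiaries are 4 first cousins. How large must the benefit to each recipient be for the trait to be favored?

r to a first cousin = 1/8 (first cousins share one grandparent pair — two paths of length 4: r = 2·(1/2)^4 = 1/8).
Hamilton's rule with n recipients of equal r: n·r·B > C, so B > C/(n·r) = 0.336/(4·0.125) = 0.672.

0.672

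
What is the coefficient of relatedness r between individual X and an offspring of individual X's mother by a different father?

Each parent–offspring link contributes a factor of 1/2, and independent paths through distinct common ancestors add.
Half-sibs share one parent — one path of length 2: r = (1/2)^2 = 1/4.

0.25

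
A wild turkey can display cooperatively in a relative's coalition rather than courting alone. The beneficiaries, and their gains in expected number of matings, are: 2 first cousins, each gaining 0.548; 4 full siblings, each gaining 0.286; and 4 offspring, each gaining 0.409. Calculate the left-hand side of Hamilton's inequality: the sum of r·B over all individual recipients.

r to a first cousin = 1/8 (first cousins share one grandparent pair — two paths of length 4: r = 2·(1/2)^4 = 1/8).
r to a full sibling = 0.5 (full sibs share both parents — two paths of length 2: r = 2·(1/2)^2 = 1/2).
r to an offspring = 0.5 (one parent–offspring link: r = (1/2)^1 = 1/2).
Summing one r·B term per recipient: 2·0.125·0.548 + 4·0.5·0.286 + 4·0.5·0.409 = 1.527.

1.527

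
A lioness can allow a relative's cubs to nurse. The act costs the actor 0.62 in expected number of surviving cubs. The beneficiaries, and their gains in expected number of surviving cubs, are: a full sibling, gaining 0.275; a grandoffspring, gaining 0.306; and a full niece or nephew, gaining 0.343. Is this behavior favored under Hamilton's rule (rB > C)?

No

Hamilton's rule: the trait is favored when the sum of r·B over every recipient exceeds the actor's cost C.
r to a full sibling = 1/2 (full sibs share both parents — two paths of length 2: r = 2·(1/2)^2 = 1/2).
r to a grandoffspring = 0.25 (two parent–offspring links: r = (1/2)^2 = 1/4).
r to a full niece or nephew = 1/4 (full aunt/uncle↔niece/nephew: two paths of length 3 through the shared grandparent pair: r = 2·(1/2)^3 = 1/4).
Summing one r·B term per recipient: 1·0.5·0.275 + 1·0.25·0.306 + 1·0.25·0.343 = 0.29975.
0.29975 < 0.62: the indirect benefit is less than the cost.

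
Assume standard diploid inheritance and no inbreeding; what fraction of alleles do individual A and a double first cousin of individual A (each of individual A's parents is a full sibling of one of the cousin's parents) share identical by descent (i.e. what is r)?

0.25

Each parent–offspring link contributes a factor of 1/2, and independent paths through distinct common ancestors add.
Double first cousins share both grandparent pairs — four paths of length 4: r = 4·(1/2)^4 = 1/4.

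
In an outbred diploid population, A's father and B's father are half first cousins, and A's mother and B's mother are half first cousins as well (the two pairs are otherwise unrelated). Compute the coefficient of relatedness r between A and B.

0.03125

Independent pedigree routes through distinct common ancestors add.
A and B are related in two ways: half second cousins through their fathers (r = 1/64) and half second cousins through their mothers (r = 1/64).
r = 1/64 + 1/64 = 1/32 = 0.03125.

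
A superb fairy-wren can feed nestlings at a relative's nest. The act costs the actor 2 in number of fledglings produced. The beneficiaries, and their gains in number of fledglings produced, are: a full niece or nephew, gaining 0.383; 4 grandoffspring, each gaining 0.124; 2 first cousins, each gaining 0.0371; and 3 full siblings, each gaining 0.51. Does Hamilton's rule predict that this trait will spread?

No

Hamilton's rule: the trait is favored when the sum of r·B over every recipient exceeds the actor's cost C.
r to a full niece or nephew = 1/4 (full aunt/uncle↔niece/nephew: two paths of length 3 through the shared grandparent pair: r = 2·(1/2)^3 = 1/4).
r to a grandoffspring = 0.25 (two parent–offspring links: r = (1/2)^2 = 1/4).
r to a first cousin = 1/8 (first cousins share one grandparent pair — two paths of length 4: r = 2·(1/2)^4 = 1/8).
r to a full sibling = 1/2 (full sibs share both parents — two paths of length 2: r = 2·(1/2)^2 = 1/2).
Summing one r·B term per recipient: 1·0.25·0.383 + 4·0.25·0.124 + 2·0.125·0.0371 + 3·0.5·0.51 = 0.994025.
0.994025 < 2: the indirect benefit is less than the cost.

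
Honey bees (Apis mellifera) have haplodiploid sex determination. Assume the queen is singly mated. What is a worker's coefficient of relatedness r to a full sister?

0.75

Haplodiploid full sisters inherit their father's entire haploid genome identically (contributing 1/2) and on average half of their mother's contribution (1/2 · 1/2 = 1/4); r = 1/2 + 1/4 = 3/4.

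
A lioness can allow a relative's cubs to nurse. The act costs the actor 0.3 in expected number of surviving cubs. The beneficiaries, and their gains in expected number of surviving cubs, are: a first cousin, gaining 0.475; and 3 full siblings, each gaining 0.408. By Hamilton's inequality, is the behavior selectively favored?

Yes

Hamilton's rule: the trait is favored when the sum of r·B over every recipient exceeds the actor's cost C.
r to a first cousin = 1/8 (first cousins share one grandparent pair — two paths of length 4: r = 2·(1/2)^4 = 1/8).
r to a full sibling = 1/2 (full sibs share both parents — two paths of length 2: r = 2·(1/2)^2 = 1/2).
Summing one r·B term per recipient: 1·0.125·0.475 + 3·0.5·0.408 = 0.671375.
0.671375 > 0.3: the indirect benefit exceeds the cost.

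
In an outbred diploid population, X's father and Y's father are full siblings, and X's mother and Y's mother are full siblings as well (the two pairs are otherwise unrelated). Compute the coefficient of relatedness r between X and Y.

Relatedness sums over independent paths through distinct common ancestors.
X and Y are related in two ways: first cousins through their fathers (r = 1/8) and first cousins through their mothers (r = 1/8) — i.e. double first cousins.
r = 1/8 + 1/8 = 0.25.

0.25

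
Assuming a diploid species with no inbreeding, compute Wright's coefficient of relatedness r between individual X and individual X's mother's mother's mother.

0.125

Each parent–offspring link contributes a factor of 1/2, and independent paths through distinct common ancestors add.
Three parent–offspring links: r = (1/2)^3 = 1/8.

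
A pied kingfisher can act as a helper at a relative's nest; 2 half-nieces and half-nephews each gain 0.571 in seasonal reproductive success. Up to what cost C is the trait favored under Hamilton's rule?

r to a half-niece or half-nephew = 1/8 (half-aunt/uncle↔niece/nephew: one path of length 3: r = (1/2)^3 = 1/8).
Hamilton's rule: n·r·B > C, so the trait is favored while C < n·r·B = 2·0.125·0.571 = 0.14275.

0.14275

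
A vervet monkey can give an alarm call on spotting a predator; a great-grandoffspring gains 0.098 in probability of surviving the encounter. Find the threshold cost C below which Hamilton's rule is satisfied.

0.01225

r to a great-grandoffspring = 0.125 (three parent–offspring links: r = (1/2)^3 = 1/8).
Hamilton's rule: n·r·B > C, so the trait is favored while C < n·r·B = 1·0.125·0.098 = 0.01225.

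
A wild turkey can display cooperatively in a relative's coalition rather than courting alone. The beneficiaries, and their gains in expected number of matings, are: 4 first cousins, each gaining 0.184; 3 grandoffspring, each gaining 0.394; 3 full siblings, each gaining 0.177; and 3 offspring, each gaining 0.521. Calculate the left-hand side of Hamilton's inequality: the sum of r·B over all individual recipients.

r to a first cousin = 0.125 (first cousins share one grandparent pair — two paths of length 4: r = 2·(1/2)^4 = 1/8).
r to a grandoffspring = 1/4 (two parent–offspring links: r = (1/2)^2 = 1/4).
r to a full sibling = 0.5 (full sibs share both parents — two paths of length 2: r = 2·(1/2)^2 = 1/2).
r to an offspring = 0.5 (one parent–offspring link: r = (1/2)^1 = 1/2).
Summing one r·B term per recipient: 4·0.125·0.184 + 3·0.25·0.394 + 3·0.5·0.177 + 3·0.5·0.521 = 1.4345.

1.4345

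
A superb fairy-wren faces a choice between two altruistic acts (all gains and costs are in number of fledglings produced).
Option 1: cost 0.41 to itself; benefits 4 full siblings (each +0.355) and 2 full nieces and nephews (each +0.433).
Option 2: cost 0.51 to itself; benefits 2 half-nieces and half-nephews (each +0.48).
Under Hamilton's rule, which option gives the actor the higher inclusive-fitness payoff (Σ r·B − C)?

Option 1: r to a full sibling = 0.5.
Option 1: r to a full niece or nephew = 0.25.
Option 1: Σ r·B − C = (4·0.5·0.355 + 2·0.25·0.433) − 0.41 = 0.5165.
Option 2: r to a half-niece or half-nephew = 0.125.
Option 2: Σ r·B − C = (2·0.125·0.48) − 0.51 = -0.39.
Option 1 has the higher net inclusive-fitness payoff.

Option 1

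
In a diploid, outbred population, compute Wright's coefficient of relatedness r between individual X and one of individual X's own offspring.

Each parent–offspring link contributes a factor of 1/2, and independent paths through distinct common ancestors add.
One parent–offspring link: r = (1/2)^1 = 1/2.

0.5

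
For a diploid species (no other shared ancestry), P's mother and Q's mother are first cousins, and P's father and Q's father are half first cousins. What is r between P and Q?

With two independent routes of shared ancestry, r is the sum of the two contributions.
P and Q are related in two ways: second cousins through their mothers (r = 1/32) and half second cousins through their fathers (r = 1/64).
r = 1/32 + 1/64 = 0.046875.

0.046875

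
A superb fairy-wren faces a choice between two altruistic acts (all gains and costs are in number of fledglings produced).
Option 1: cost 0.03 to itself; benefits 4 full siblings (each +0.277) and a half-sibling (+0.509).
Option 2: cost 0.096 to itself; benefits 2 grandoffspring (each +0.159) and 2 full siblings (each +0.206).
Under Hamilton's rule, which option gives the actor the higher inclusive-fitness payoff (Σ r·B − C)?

Option 1

Option 1: r to a full sibling = 0.5.
Option 1: r to a half-sibling = 0.25.
Option 1: Σ r·B − C = (4·0.5·0.277 + 1·0.25·0.509) − 0.03 = 0.65125.
Option 2: r to a grandoffspring = 0.25.
Option 2: r to a full sibling = 0.5.
Option 2: Σ r·B − C = (2·0.25·0.159 + 2·0.5·0.206) − 0.096 = 0.1895.
Option 1 has the higher net inclusive-fitness payoff.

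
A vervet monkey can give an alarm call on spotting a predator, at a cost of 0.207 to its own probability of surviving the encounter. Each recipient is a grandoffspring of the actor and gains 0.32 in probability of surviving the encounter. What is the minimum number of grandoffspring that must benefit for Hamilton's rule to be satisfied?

r to a grandoffspring = 0.25 (two parent–offspring links: r = (1/2)^2 = 1/4).
Hamilton's rule: n·r·B > C  ⇒  n > C/(r·B) = 0.207/(0.25·0.32) = 2.587.
The smallest integer exceeding 2.587 is 3.

3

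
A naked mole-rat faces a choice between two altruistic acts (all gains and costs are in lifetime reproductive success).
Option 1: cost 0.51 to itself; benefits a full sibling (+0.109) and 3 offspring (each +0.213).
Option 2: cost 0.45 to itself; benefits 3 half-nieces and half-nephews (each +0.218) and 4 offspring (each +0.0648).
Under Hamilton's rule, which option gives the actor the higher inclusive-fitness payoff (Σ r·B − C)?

Option 1: r to a full sibling = 0.5.
Option 1: r to an offspring = 0.5.
Option 1: Σ r·B − C = (1·0.5·0.109 + 3·0.5·0.213) − 0.51 = -0.136.
Option 2: r to a half-niece or half-nephew = 0.125.
Option 2: r to an offspring = 0.5.
Option 2: Σ r·B − C = (3·0.125·0.218 + 4·0.5·0.0648) − 0.45 = -0.23865.
Option 1 has the higher net inclusive-fitness payoff.

Option 1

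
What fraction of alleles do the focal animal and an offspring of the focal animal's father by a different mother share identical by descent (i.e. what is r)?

Each parent–offspring link contributes a factor of 1/2, and independent paths through distinct common ancestors add.
Half-sibs share one parent — one path of length 2: r = (1/2)^2 = 1/4.

0.25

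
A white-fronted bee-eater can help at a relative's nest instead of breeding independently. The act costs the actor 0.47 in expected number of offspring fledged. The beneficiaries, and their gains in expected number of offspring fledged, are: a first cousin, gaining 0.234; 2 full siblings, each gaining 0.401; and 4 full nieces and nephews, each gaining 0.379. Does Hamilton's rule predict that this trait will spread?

Yes

Hamilton's rule: the trait is favored when the sum of r·B over every recipient exceeds the actor's cost C.
r to a first cousin = 0.125 (first cousins share one grandparent pair — two paths of length 4: r = 2·(1/2)^4 = 1/8).
r to a full sibling = 1/2 (full sibs share both parents — two paths of length 2: r = 2·(1/2)^2 = 1/2).
r to a full niece or nephew = 1/4 (full aunt/uncle↔niece/nephew: two paths of length 3 through the shared grandparent pair: r = 2·(1/2)^3 = 1/4).
Summing one r·B term per recipient: 1·0.125·0.234 + 2·0.5·0.401 + 4·0.25·0.379 = 0.80925.
0.80925 > 0.47: the indirect benefit exceeds the cost.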